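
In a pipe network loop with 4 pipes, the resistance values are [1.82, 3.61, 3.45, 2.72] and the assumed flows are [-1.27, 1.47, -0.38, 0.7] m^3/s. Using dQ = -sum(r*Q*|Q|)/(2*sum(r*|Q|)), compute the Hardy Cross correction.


Numerator terms (r*Q*|Q|): 1.82*-1.27*|-1.27| = -2.9355; 3.61*1.47*|1.47| = 7.8008; 3.45*-0.38*|-0.38| = -0.4982; 2.72*0.7*|0.7| = 1.3328.
Sum of numerator = 5.7.
Denominator terms (r*|Q|): 1.82*|-1.27| = 2.3114; 3.61*|1.47| = 5.3067; 3.45*|-0.38| = 1.311; 2.72*|0.7| = 1.904.
2 * sum of denominator = 2 * 10.8331 = 21.6662.
dQ = -5.7 / 21.6662 = -0.2631 m^3/s.

-0.2631


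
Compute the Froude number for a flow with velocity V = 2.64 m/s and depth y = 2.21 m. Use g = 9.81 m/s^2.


The Froude number is defined as Fr = V / sqrt(g*y).
g*y = 9.81 * 2.21 = 21.6801.
sqrt(g*y) = sqrt(21.6801) = 4.6562.
Fr = 2.64 / 4.6562 = 0.567.

0.567


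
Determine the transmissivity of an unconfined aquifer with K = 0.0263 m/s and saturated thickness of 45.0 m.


Transmissivity is defined as T = K * h.
T = 0.0263 * 45.0
  = 1.1835 m^2/s.

1.1835


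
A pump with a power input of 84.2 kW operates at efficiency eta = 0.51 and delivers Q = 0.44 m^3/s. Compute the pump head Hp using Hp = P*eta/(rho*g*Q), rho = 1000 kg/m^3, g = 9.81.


Pump head formula: Hp = P * eta / (rho * g * Q).
Numerator: P * eta = 84.2 * 1000 * 0.51 = 42942.0 W.
Denominator: rho * g * Q = 1000 * 9.81 * 0.44 = 4316.4.
Hp = 42942.0 / 4316.4 = 9.95 m.

9.95


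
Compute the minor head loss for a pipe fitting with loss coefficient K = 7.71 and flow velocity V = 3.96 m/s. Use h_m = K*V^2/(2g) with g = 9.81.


Minor loss formula: h_m = K * V^2/(2g).
V^2 = 3.96^2 = 15.6816.
V^2/(2g) = 15.6816 / 19.62 = 0.7993 m.
h_m = 7.71 * 0.7993 = 6.1623 m.

6.1623


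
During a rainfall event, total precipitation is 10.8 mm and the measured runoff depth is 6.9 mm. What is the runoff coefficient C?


The runoff coefficient C = runoff depth / rainfall depth.
C = 6.9 / 10.8
  = 0.6389.

0.6389


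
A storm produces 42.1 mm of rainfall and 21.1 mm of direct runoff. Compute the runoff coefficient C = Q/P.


The runoff coefficient C = runoff depth / rainfall depth.
C = 21.1 / 42.1
  = 0.5012.

0.5012


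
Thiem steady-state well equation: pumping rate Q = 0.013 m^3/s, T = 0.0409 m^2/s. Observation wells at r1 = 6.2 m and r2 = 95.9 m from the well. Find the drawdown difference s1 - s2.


Thiem equation: s1 - s2 = Q/(2*pi*T) * ln(r2/r1).
ln(r2/r1) = ln(95.9/6.2) = 2.7388.
Q/(2*pi*T) = 0.013 / (2*pi*0.0409) = 0.013 / 0.257 = 0.0506.
s1 - s2 = 0.0506 * 2.7388 = 0.1385 m.

0.1385


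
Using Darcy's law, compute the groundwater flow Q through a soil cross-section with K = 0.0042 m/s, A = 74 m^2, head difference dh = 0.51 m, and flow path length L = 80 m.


Darcy's law: Q = K * A * i, where i = dh/L.
Hydraulic gradient i = 0.51 / 80 = 0.006375.
Q = 0.0042 * 74 * 0.006375
  = 0.002 m^3/s.

0.002


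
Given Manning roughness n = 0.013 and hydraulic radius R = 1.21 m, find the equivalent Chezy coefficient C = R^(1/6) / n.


The Chezy coefficient relates to Manning's n through C = R^(1/6) / n.
R^(1/6) = 1.21^(1/6) = 1.03228.
C = 1.03228 / 0.013 = 79.41 m^(1/2)/s.

79.41


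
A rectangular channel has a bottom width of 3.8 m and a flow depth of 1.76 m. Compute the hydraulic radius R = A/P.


For a rectangular section:
Flow area A = b * y = 3.8 * 1.76 = 6.69 m^2.
Wetted perimeter P = b + 2y = 3.8 + 2*1.76 = 7.32 m.
Hydraulic radius R = A/P = 6.69 / 7.32 = 0.9137 m.

0.9137


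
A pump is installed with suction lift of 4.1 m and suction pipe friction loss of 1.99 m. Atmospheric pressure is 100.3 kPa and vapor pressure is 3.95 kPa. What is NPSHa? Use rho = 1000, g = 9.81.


NPSHa = p_atm/(rho*g) - z_s - hf_s - p_vap/(rho*g).
p_atm/(rho*g) = 100.3*1000 / (1000*9.81) = 10.224 m.
p_vap/(rho*g) = 3.95*1000 / (1000*9.81) = 0.403 m.
NPSHa = 10.224 - 4.1 - 1.99 - 0.403
      = 3.73 m.

3.73


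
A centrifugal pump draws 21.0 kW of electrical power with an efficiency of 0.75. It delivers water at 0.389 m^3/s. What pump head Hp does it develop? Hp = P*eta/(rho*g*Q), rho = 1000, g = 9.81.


Pump head formula: Hp = P * eta / (rho * g * Q).
Numerator: P * eta = 21.0 * 1000 * 0.75 = 15750.0 W.
Denominator: rho * g * Q = 1000 * 9.81 * 0.389 = 3816.09.
Hp = 15750.0 / 3816.09 = 4.13 m.

4.13


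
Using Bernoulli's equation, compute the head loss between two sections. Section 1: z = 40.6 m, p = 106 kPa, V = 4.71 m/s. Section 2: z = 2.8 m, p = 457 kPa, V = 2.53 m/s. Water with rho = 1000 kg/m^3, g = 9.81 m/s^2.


Total head at each section: H = z + p/(rho*g) + V^2/(2g).
H1 = 40.6 + 106*1000/(1000*9.81) + 4.71^2/(2*9.81)
   = 40.6 + 10.805 + 1.1307
   = 52.536 m.
H2 = 2.8 + 457*1000/(1000*9.81) + 2.53^2/(2*9.81)
   = 2.8 + 46.585 + 0.3262
   = 49.711 m.
h_L = H1 - H2 = 52.536 - 49.711 = 2.825 m.

2.825


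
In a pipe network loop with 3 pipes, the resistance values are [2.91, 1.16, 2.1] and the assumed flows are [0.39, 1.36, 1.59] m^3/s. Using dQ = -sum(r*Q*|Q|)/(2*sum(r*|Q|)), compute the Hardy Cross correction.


Numerator terms (r*Q*|Q|): 2.91*0.39*|0.39| = 0.4426; 1.16*1.36*|1.36| = 2.1455; 2.1*1.59*|1.59| = 5.309.
Sum of numerator = 7.8972.
Denominator terms (r*|Q|): 2.91*|0.39| = 1.1349; 1.16*|1.36| = 1.5776; 2.1*|1.59| = 3.339.
2 * sum of denominator = 2 * 6.0515 = 12.103.
dQ = -7.8972 / 12.103 = -0.6525 m^3/s.

-0.6525


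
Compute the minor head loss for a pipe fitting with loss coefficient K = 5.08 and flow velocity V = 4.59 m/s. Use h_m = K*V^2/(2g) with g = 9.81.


Minor loss formula: h_m = K * V^2/(2g).
V^2 = 4.59^2 = 21.0681.
V^2/(2g) = 21.0681 / 19.62 = 1.0738 m.
h_m = 5.08 * 1.0738 = 5.4549 m.

5.4549


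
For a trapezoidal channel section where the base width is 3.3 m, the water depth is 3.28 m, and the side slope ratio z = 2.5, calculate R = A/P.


For a trapezoidal section with side slope z:
A = (b + z*y)*y = (3.3 + 2.5*3.28)*3.28 = 37.72 m^2.
P = b + 2*y*sqrt(1 + z^2) = 3.3 + 2*3.28*sqrt(1 + 2.5^2) = 20.963 m.
R = A/P = 37.72 / 20.963 = 1.7993 m.

1.7993


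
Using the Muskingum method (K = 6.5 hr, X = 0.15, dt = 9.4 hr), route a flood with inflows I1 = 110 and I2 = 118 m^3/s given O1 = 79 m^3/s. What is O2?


Muskingum coefficients:
denom = 2*K*(1-X) + dt = 2*6.5*(1-0.15) + 9.4 = 20.45.
C0 = (dt - 2*K*X)/denom = (9.4 - 2*6.5*0.15)/20.45 = 0.3643.
C1 = (dt + 2*K*X)/denom = (9.4 + 2*6.5*0.15)/20.45 = 0.555.
C2 = (2*K*(1-X) - dt)/denom = 0.0807.
O2 = C0*I2 + C1*I1 + C2*O1
   = 0.3643*118 + 0.555*110 + 0.0807*79
   = 110.41 m^3/s.

110.41


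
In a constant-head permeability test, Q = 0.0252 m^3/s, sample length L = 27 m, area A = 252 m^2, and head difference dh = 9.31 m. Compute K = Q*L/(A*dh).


From K = Q*L / (A*dh):
Numerator: Q*L = 0.0252 * 27 = 0.6804.
Denominator: A*dh = 252 * 9.31 = 2346.12.
K = 0.6804 / 2346.12 = 0.00029 m/s.

0.00029


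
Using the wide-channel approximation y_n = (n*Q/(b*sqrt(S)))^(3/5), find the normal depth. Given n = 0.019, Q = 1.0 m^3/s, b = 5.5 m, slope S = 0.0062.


We use the wide-channel approximation y_n = (n*Q/(b*sqrt(S)))^(3/5).
sqrt(S) = sqrt(0.0062) = 0.07874.
Numerator: n*Q = 0.019 * 1.0 = 0.019.
Denominator: b*sqrt(S) = 5.5 * 0.07874 = 0.43307.
arg = 0.0439.
y_n = 0.0439^(3/5) = 0.1532 m.

0.1532


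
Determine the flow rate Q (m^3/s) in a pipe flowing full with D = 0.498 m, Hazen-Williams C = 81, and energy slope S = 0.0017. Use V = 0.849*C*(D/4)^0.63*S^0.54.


For a full circular pipe, R = D/4 = 0.498/4 = 0.1245 m.
V = 0.849 * 81 * 0.1245^0.63 * 0.0017^0.54
  = 0.849 * 81 * 0.269127 * 0.031948
  = 0.5913 m/s.
Pipe area A = pi*D^2/4 = pi*0.498^2/4 = 0.1948 m^2.
Q = A * V = 0.1948 * 0.5913 = 0.1152 m^3/s.

0.1152


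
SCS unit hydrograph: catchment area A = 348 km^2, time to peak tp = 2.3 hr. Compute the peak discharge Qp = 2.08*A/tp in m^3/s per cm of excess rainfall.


SCS formula: Qp = 2.08 * A / tp.
Qp = 2.08 * 348 / 2.3
   = 723.84 / 2.3
   = 314.71 m^3/s per cm.

314.71


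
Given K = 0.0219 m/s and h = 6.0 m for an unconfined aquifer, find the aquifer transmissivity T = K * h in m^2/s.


Transmissivity is defined as T = K * h.
T = 0.0219 * 6.0
  = 0.1314 m^2/s.

0.1314


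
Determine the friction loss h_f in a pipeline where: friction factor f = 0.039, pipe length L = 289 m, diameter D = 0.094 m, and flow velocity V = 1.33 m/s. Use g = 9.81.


Darcy-Weisbach equation: h_f = f * (L/D) * V^2/(2g).
f * L/D = 0.039 * 289/0.094 = 119.9043.
V^2/(2g) = 1.33^2 / (2*9.81) = 1.7689 / 19.62 = 0.0902 m.
h_f = 119.9043 * 0.0902 = 10.81 m.

10.81


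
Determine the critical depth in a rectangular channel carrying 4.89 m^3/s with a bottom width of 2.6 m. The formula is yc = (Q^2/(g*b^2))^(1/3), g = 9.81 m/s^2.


Using yc = (Q^2 / (g * b^2))^(1/3):
Q^2 = 4.89^2 = 23.91.
g * b^2 = 9.81 * 2.6^2 = 9.81 * 6.76 = 66.32.
Q^2 / (g*b^2) = 23.91 / 66.32 = 0.3605.
yc = 0.3605^(1/3) = 0.7118 m.

0.7118


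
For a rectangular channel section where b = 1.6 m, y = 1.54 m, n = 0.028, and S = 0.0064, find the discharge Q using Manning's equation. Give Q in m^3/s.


For a rectangular channel, the cross-sectional area A = b * y = 1.6 * 1.54 = 2.46 m^2.
The wetted perimeter P = b + 2y = 1.6 + 2*1.54 = 4.68 m.
Hydraulic radius R = A/P = 2.46/4.68 = 0.5265 m.
Velocity V = (1/n)*R^(2/3)*S^(1/2) = (1/0.028)*0.5265^(2/3)*0.0064^(1/2) = 1.8629 m/s.
Discharge Q = A * V = 2.46 * 1.8629 = 4.59 m^3/s.

4.59


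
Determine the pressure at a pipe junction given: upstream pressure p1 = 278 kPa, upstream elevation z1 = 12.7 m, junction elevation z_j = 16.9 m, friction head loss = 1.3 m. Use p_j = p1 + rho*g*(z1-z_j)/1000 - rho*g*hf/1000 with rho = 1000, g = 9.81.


Junction pressure: p_j = p1 + rho*g*(z1 - z_j)/1000 - rho*g*hf/1000.
Elevation term = 1000*9.81*(12.7 - 16.9)/1000 = -41.202 kPa.
Friction term = 1000*9.81*1.3/1000 = 12.753 kPa.
p_j = 278 + -41.202 - 12.753 = 224.05 kPa.

224.05


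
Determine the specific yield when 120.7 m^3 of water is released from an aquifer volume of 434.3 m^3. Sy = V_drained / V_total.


Specific yield Sy = Volume drained / Total volume.
Sy = 120.7 / 434.3
   = 0.2779.

0.2779


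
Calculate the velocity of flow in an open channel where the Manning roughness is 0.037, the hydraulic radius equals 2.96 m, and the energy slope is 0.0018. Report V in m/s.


Manning's equation gives V = (1/n) * R^(2/3) * S^(1/2).
First, compute R^(2/3) = 2.96^(2/3) = 2.0616.
Next, S^(1/2) = 0.0018^(1/2) = 0.042426.
Then 1/n = 1/0.037 = 27.03.
V = 27.03 * 2.0616 * 0.042426 = 2.3639 m/s.

2.3639


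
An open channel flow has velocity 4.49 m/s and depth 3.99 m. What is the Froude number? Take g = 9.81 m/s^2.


The Froude number is defined as Fr = V / sqrt(g*y).
g*y = 9.81 * 3.99 = 39.1419.
sqrt(g*y) = sqrt(39.1419) = 6.2563.
Fr = 4.49 / 6.2563 = 0.7177.

0.7177


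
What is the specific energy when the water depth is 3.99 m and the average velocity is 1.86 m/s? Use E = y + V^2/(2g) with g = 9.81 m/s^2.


Specific energy E = y + V^2/(2g).
Velocity head = V^2/(2g) = 1.86^2 / (2*9.81) = 3.4596 / 19.62 = 0.1763 m.
E = 3.99 + 0.1763 = 4.1663 m.

4.1663


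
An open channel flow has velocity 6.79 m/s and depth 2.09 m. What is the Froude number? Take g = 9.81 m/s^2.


The Froude number is defined as Fr = V / sqrt(g*y).
g*y = 9.81 * 2.09 = 20.5029.
sqrt(g*y) = sqrt(20.5029) = 4.528.
Fr = 6.79 / 4.528 = 1.4996.

1.4996


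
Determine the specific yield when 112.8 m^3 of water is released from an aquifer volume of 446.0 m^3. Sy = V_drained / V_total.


Specific yield Sy = Volume drained / Total volume.
Sy = 112.8 / 446.0
   = 0.2529.

0.2529


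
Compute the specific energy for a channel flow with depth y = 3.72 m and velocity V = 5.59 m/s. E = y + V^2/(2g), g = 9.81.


Specific energy E = y + V^2/(2g).
Velocity head = V^2/(2g) = 5.59^2 / (2*9.81) = 31.2481 / 19.62 = 1.5927 m.
E = 3.72 + 1.5927 = 5.3127 m.

5.3127


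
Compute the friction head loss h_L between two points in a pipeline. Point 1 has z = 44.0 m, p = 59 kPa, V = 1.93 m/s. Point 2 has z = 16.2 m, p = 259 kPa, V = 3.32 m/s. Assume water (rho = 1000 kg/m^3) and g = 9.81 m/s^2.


Total head at each section: H = z + p/(rho*g) + V^2/(2g).
H1 = 44.0 + 59*1000/(1000*9.81) + 1.93^2/(2*9.81)
   = 44.0 + 6.014 + 0.1899
   = 50.204 m.
H2 = 16.2 + 259*1000/(1000*9.81) + 3.32^2/(2*9.81)
   = 16.2 + 26.402 + 0.5618
   = 43.163 m.
h_L = H1 - H2 = 50.204 - 43.163 = 7.041 m.

7.041


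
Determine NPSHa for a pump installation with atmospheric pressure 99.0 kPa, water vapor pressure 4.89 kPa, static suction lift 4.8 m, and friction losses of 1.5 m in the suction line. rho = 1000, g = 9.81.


NPSHa = p_atm/(rho*g) - z_s - hf_s - p_vap/(rho*g).
p_atm/(rho*g) = 99.0*1000 / (1000*9.81) = 10.092 m.
p_vap/(rho*g) = 4.89*1000 / (1000*9.81) = 0.498 m.
NPSHa = 10.092 - 4.8 - 1.5 - 0.498
      = 3.29 m.

3.29


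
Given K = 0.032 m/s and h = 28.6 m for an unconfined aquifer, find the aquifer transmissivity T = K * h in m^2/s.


Transmissivity is defined as T = K * h.
T = 0.032 * 28.6
  = 0.9152 m^2/s.

0.9152


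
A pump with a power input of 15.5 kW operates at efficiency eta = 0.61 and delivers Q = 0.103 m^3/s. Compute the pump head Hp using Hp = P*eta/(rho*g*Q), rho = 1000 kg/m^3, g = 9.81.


Pump head formula: Hp = P * eta / (rho * g * Q).
Numerator: P * eta = 15.5 * 1000 * 0.61 = 9455.0 W.
Denominator: rho * g * Q = 1000 * 9.81 * 0.103 = 1010.43.
Hp = 9455.0 / 1010.43 = 9.36 m.

9.36


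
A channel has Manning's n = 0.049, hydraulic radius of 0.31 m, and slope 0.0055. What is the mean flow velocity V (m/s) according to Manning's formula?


Manning's equation gives V = (1/n) * R^(2/3) * S^(1/2).
First, compute R^(2/3) = 0.31^(2/3) = 0.458.
Next, S^(1/2) = 0.0055^(1/2) = 0.074162.
Then 1/n = 1/0.049 = 20.41.
V = 20.41 * 0.458 * 0.074162 = 0.6933 m/s.

0.6933


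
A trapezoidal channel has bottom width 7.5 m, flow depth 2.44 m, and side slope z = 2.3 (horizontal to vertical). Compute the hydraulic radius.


For a trapezoidal section with side slope z:
A = (b + z*y)*y = (7.5 + 2.3*2.44)*2.44 = 31.993 m^2.
P = b + 2*y*sqrt(1 + z^2) = 7.5 + 2*2.44*sqrt(1 + 2.3^2) = 19.739 m.
R = A/P = 31.993 / 19.739 = 1.6208 m.

1.6208


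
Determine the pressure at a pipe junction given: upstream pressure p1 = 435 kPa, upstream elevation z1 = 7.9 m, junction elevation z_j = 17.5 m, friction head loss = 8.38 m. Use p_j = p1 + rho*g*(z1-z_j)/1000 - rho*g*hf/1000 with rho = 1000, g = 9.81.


Junction pressure: p_j = p1 + rho*g*(z1 - z_j)/1000 - rho*g*hf/1000.
Elevation term = 1000*9.81*(7.9 - 17.5)/1000 = -94.176 kPa.
Friction term = 1000*9.81*8.38/1000 = 82.208 kPa.
p_j = 435 + -94.176 - 82.208 = 258.62 kPa.

258.62


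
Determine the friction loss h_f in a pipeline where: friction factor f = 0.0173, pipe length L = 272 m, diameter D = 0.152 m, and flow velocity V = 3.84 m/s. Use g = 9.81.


Darcy-Weisbach equation: h_f = f * (L/D) * V^2/(2g).
f * L/D = 0.0173 * 272/0.152 = 30.9579.
V^2/(2g) = 3.84^2 / (2*9.81) = 14.7456 / 19.62 = 0.7516 m.
h_f = 30.9579 * 0.7516 = 23.267 m.

23.267


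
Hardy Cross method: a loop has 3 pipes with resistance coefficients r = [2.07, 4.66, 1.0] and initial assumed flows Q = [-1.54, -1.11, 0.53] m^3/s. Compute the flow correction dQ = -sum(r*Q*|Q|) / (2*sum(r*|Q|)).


Numerator terms (r*Q*|Q|): 2.07*-1.54*|-1.54| = -4.9092; 4.66*-1.11*|-1.11| = -5.7416; 1.0*0.53*|0.53| = 0.2809.
Sum of numerator = -10.3699.
Denominator terms (r*|Q|): 2.07*|-1.54| = 3.1878; 4.66*|-1.11| = 5.1726; 1.0*|0.53| = 0.53.
2 * sum of denominator = 2 * 8.8904 = 17.7808.
dQ = --10.3699 / 17.7808 = 0.5832 m^3/s.

0.5832


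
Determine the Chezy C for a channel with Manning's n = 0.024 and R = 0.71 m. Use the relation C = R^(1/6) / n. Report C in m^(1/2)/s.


The Chezy coefficient relates to Manning's n through C = R^(1/6) / n.
R^(1/6) = 0.71^(1/6) = 0.944517.
C = 0.944517 / 0.024 = 39.35 m^(1/2)/s.

39.35


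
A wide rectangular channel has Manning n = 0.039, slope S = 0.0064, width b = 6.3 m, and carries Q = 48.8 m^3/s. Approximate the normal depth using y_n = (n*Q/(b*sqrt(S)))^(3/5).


We use the wide-channel approximation y_n = (n*Q/(b*sqrt(S)))^(3/5).
sqrt(S) = sqrt(0.0064) = 0.08.
Numerator: n*Q = 0.039 * 48.8 = 1.9032.
Denominator: b*sqrt(S) = 6.3 * 0.08 = 0.504.
arg = 3.7762.
y_n = 3.7762^(3/5) = 2.2194 m.

2.2194


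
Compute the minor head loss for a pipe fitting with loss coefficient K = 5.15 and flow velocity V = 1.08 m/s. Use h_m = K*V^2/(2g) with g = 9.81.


Minor loss formula: h_m = K * V^2/(2g).
V^2 = 1.08^2 = 1.1664.
V^2/(2g) = 1.1664 / 19.62 = 0.0594 m.
h_m = 5.15 * 0.0594 = 0.3062 m.

0.3062


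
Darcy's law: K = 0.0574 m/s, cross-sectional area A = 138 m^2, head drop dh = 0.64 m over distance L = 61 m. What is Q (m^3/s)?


Darcy's law: Q = K * A * i, where i = dh/L.
Hydraulic gradient i = 0.64 / 61 = 0.010492.
Q = 0.0574 * 138 * 0.010492
  = 0.0831 m^3/s.

0.0831


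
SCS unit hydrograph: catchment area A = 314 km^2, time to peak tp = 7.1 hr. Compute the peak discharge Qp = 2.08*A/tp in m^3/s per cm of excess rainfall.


SCS formula: Qp = 2.08 * A / tp.
Qp = 2.08 * 314 / 7.1
   = 653.12 / 7.1
   = 91.99 m^3/s per cm.

91.99


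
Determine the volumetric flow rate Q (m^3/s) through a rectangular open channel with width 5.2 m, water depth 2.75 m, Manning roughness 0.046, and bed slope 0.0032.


For a rectangular channel, the cross-sectional area A = b * y = 5.2 * 2.75 = 14.3 m^2.
The wetted perimeter P = b + 2y = 5.2 + 2*2.75 = 10.7 m.
Hydraulic radius R = A/P = 14.3/10.7 = 1.3364 m.
Velocity V = (1/n)*R^(2/3)*S^(1/2) = (1/0.046)*1.3364^(2/3)*0.0032^(1/2) = 1.4921 m/s.
Discharge Q = A * V = 14.3 * 1.4921 = 21.336 m^3/s.

21.336


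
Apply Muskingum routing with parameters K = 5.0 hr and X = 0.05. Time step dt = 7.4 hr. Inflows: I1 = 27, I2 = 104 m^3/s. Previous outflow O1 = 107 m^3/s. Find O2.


Muskingum coefficients:
denom = 2*K*(1-X) + dt = 2*5.0*(1-0.05) + 7.4 = 16.9.
C0 = (dt - 2*K*X)/denom = (7.4 - 2*5.0*0.05)/16.9 = 0.4083.
C1 = (dt + 2*K*X)/denom = (7.4 + 2*5.0*0.05)/16.9 = 0.4675.
C2 = (2*K*(1-X) - dt)/denom = 0.1243.
O2 = C0*I2 + C1*I1 + C2*O1
   = 0.4083*104 + 0.4675*27 + 0.1243*107
   = 68.38 m^3/s.

68.38


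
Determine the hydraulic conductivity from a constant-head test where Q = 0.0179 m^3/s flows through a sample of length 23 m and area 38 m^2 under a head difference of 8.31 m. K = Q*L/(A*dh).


From K = Q*L / (A*dh):
Numerator: Q*L = 0.0179 * 23 = 0.4117.
Denominator: A*dh = 38 * 8.31 = 315.78.
K = 0.4117 / 315.78 = 0.001304 m/s.

0.001304


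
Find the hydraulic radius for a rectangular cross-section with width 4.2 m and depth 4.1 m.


For a rectangular section:
Flow area A = b * y = 4.2 * 4.1 = 17.22 m^2.
Wetted perimeter P = b + 2y = 4.2 + 2*4.1 = 12.4 m.
Hydraulic radius R = A/P = 17.22 / 12.4 = 1.3887 m.

1.3887


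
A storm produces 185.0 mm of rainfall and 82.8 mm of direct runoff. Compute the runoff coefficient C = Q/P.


The runoff coefficient C = runoff depth / rainfall depth.
C = 82.8 / 185.0
  = 0.4476.

0.4476


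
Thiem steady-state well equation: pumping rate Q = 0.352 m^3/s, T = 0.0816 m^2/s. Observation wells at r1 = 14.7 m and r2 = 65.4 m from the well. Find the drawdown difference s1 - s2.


Thiem equation: s1 - s2 = Q/(2*pi*T) * ln(r2/r1).
ln(r2/r1) = ln(65.4/14.7) = 1.4927.
Q/(2*pi*T) = 0.352 / (2*pi*0.0816) = 0.352 / 0.5127 = 0.6866.
s1 - s2 = 0.6866 * 1.4927 = 1.0248 m.

1.0248


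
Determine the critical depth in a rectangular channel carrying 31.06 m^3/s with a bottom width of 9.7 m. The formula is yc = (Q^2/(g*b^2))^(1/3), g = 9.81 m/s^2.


Using yc = (Q^2 / (g * b^2))^(1/3):
Q^2 = 31.06^2 = 964.72.
g * b^2 = 9.81 * 9.7^2 = 9.81 * 94.09 = 923.02.
Q^2 / (g*b^2) = 964.72 / 923.02 = 1.0452.
yc = 1.0452^(1/3) = 1.0148 m.

1.0148


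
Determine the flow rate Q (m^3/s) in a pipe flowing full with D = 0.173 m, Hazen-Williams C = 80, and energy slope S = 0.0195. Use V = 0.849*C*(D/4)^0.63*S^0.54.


For a full circular pipe, R = D/4 = 0.173/4 = 0.0432 m.
V = 0.849 * 80 * 0.0432^0.63 * 0.0195^0.54
  = 0.849 * 80 * 0.138252 * 0.119294
  = 1.1202 m/s.
Pipe area A = pi*D^2/4 = pi*0.173^2/4 = 0.0235 m^2.
Q = A * V = 0.0235 * 1.1202 = 0.0263 m^3/s.

0.0263


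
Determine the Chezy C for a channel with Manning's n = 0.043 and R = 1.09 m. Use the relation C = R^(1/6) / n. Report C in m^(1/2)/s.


The Chezy coefficient relates to Manning's n through C = R^(1/6) / n.
R^(1/6) = 1.09^(1/6) = 1.014467.
C = 1.014467 / 0.043 = 23.59 m^(1/2)/s.

23.59


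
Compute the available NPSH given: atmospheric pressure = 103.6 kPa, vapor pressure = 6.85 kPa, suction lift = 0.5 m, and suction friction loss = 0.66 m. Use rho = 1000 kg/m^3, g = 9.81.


NPSHa = p_atm/(rho*g) - z_s - hf_s - p_vap/(rho*g).
p_atm/(rho*g) = 103.6*1000 / (1000*9.81) = 10.561 m.
p_vap/(rho*g) = 6.85*1000 / (1000*9.81) = 0.698 m.
NPSHa = 10.561 - 0.5 - 0.66 - 0.698
      = 8.7 m.

8.7


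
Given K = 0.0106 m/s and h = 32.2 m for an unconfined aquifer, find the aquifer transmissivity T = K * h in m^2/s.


Transmissivity is defined as T = K * h.
T = 0.0106 * 32.2
  = 0.3413 m^2/s.

0.3413


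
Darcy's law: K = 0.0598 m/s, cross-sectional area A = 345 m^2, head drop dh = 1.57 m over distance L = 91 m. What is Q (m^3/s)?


Darcy's law: Q = K * A * i, where i = dh/L.
Hydraulic gradient i = 1.57 / 91 = 0.017253.
Q = 0.0598 * 345 * 0.017253
  = 0.3559 m^3/s.

0.3559


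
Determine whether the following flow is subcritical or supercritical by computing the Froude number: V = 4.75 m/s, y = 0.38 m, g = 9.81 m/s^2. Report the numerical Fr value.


The Froude number is defined as Fr = V / sqrt(g*y).
g*y = 9.81 * 0.38 = 3.7278.
sqrt(g*y) = sqrt(3.7278) = 1.9308.
Fr = 4.75 / 1.9308 = 2.4602.
Since Fr > 1, the flow is supercritical.

2.4602


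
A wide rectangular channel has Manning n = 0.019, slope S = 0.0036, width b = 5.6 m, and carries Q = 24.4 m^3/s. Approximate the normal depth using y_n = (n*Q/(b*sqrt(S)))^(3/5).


We use the wide-channel approximation y_n = (n*Q/(b*sqrt(S)))^(3/5).
sqrt(S) = sqrt(0.0036) = 0.06.
Numerator: n*Q = 0.019 * 24.4 = 0.4636.
Denominator: b*sqrt(S) = 5.6 * 0.06 = 0.336.
arg = 1.3798.
y_n = 1.3798^(3/5) = 1.2131 m.

1.2131


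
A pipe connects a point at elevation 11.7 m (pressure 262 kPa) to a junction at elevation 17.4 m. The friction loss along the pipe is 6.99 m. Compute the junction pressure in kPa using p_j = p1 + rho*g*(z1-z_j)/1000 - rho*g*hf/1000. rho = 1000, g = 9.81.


Junction pressure: p_j = p1 + rho*g*(z1 - z_j)/1000 - rho*g*hf/1000.
Elevation term = 1000*9.81*(11.7 - 17.4)/1000 = -55.917 kPa.
Friction term = 1000*9.81*6.99/1000 = 68.572 kPa.
p_j = 262 + -55.917 - 68.572 = 137.51 kPa.

137.51


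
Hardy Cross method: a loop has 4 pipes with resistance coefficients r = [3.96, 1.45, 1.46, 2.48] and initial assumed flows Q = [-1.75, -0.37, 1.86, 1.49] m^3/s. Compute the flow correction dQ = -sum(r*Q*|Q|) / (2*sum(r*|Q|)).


Numerator terms (r*Q*|Q|): 3.96*-1.75*|-1.75| = -12.1275; 1.45*-0.37*|-0.37| = -0.1985; 1.46*1.86*|1.86| = 5.051; 2.48*1.49*|1.49| = 5.5058.
Sum of numerator = -1.7691.
Denominator terms (r*|Q|): 3.96*|-1.75| = 6.93; 1.45*|-0.37| = 0.5365; 1.46*|1.86| = 2.7156; 2.48*|1.49| = 3.6952.
2 * sum of denominator = 2 * 13.8773 = 27.7546.
dQ = --1.7691 / 27.7546 = 0.0637 m^3/s.

0.0637


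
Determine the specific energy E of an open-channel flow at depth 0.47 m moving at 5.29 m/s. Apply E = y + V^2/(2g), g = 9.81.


Specific energy E = y + V^2/(2g).
Velocity head = V^2/(2g) = 5.29^2 / (2*9.81) = 27.9841 / 19.62 = 1.4263 m.
E = 0.47 + 1.4263 = 1.8963 m.

1.8963


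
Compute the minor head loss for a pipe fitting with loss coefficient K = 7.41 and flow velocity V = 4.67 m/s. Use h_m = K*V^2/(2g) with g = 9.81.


Minor loss formula: h_m = K * V^2/(2g).
V^2 = 4.67^2 = 21.8089.
V^2/(2g) = 21.8089 / 19.62 = 1.1116 m.
h_m = 7.41 * 1.1116 = 8.2367 m.

8.2367


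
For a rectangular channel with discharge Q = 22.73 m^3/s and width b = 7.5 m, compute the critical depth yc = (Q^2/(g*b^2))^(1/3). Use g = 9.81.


Using yc = (Q^2 / (g * b^2))^(1/3):
Q^2 = 22.73^2 = 516.65.
g * b^2 = 9.81 * 7.5^2 = 9.81 * 56.25 = 551.81.
Q^2 / (g*b^2) = 516.65 / 551.81 = 0.9363.
yc = 0.9363^(1/3) = 0.9783 m.

0.9783


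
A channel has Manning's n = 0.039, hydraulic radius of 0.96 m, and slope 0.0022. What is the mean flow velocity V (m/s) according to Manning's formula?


Manning's equation gives V = (1/n) * R^(2/3) * S^(1/2).
First, compute R^(2/3) = 0.96^(2/3) = 0.9732.
Next, S^(1/2) = 0.0022^(1/2) = 0.046904.
Then 1/n = 1/0.039 = 25.64.
V = 25.64 * 0.9732 * 0.046904 = 1.1704 m/s.

1.1704


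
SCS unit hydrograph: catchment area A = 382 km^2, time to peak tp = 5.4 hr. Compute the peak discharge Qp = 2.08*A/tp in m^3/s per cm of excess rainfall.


SCS formula: Qp = 2.08 * A / tp.
Qp = 2.08 * 382 / 5.4
   = 794.56 / 5.4
   = 147.14 m^3/s per cm.

147.14


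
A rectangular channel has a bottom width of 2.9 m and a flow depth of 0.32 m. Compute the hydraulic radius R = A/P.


For a rectangular section:
Flow area A = b * y = 2.9 * 0.32 = 0.93 m^2.
Wetted perimeter P = b + 2y = 2.9 + 2*0.32 = 3.54 m.
Hydraulic radius R = A/P = 0.93 / 3.54 = 0.2621 m.

0.2621


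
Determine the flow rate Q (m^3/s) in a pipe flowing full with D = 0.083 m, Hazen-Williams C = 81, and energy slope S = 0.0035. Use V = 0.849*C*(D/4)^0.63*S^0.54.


For a full circular pipe, R = D/4 = 0.083/4 = 0.0208 m.
V = 0.849 * 81 * 0.0208^0.63 * 0.0035^0.54
  = 0.849 * 81 * 0.087041 * 0.047184
  = 0.2824 m/s.
Pipe area A = pi*D^2/4 = pi*0.083^2/4 = 0.0054 m^2.
Q = A * V = 0.0054 * 0.2824 = 0.0015 m^3/s.

0.0015


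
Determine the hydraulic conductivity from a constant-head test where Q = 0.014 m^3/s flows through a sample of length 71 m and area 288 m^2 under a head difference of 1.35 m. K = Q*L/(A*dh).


From K = Q*L / (A*dh):
Numerator: Q*L = 0.014 * 71 = 0.994.
Denominator: A*dh = 288 * 1.35 = 388.8.
K = 0.994 / 388.8 = 0.002557 m/s.

0.002557


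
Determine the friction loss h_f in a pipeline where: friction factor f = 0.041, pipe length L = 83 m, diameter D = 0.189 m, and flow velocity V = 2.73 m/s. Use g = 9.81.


Darcy-Weisbach equation: h_f = f * (L/D) * V^2/(2g).
f * L/D = 0.041 * 83/0.189 = 18.0053.
V^2/(2g) = 2.73^2 / (2*9.81) = 7.4529 / 19.62 = 0.3799 m.
h_f = 18.0053 * 0.3799 = 6.84 m.

6.84


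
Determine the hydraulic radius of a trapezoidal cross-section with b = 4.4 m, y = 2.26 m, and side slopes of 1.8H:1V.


For a trapezoidal section with side slope z:
A = (b + z*y)*y = (4.4 + 1.8*2.26)*2.26 = 19.138 m^2.
P = b + 2*y*sqrt(1 + z^2) = 4.4 + 2*2.26*sqrt(1 + 1.8^2) = 13.707 m.
R = A/P = 19.138 / 13.707 = 1.3962 m.

1.3962


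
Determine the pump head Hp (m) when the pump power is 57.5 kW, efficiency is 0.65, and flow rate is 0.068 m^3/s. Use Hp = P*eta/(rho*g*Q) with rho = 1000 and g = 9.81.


Pump head formula: Hp = P * eta / (rho * g * Q).
Numerator: P * eta = 57.5 * 1000 * 0.65 = 37375.0 W.
Denominator: rho * g * Q = 1000 * 9.81 * 0.068 = 667.08.
Hp = 37375.0 / 667.08 = 56.03 m.

56.03


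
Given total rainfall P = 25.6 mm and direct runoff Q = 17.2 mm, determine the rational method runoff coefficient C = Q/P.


The runoff coefficient C = runoff depth / rainfall depth.
C = 17.2 / 25.6
  = 0.6719.

0.6719


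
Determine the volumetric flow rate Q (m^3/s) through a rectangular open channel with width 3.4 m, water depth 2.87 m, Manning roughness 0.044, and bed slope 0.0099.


For a rectangular channel, the cross-sectional area A = b * y = 3.4 * 2.87 = 9.76 m^2.
The wetted perimeter P = b + 2y = 3.4 + 2*2.87 = 9.14 m.
Hydraulic radius R = A/P = 9.76/9.14 = 1.0676 m.
Velocity V = (1/n)*R^(2/3)*S^(1/2) = (1/0.044)*1.0676^(2/3)*0.0099^(1/2) = 2.3622 m/s.
Discharge Q = A * V = 9.76 * 2.3622 = 23.05 m^3/s.

23.05


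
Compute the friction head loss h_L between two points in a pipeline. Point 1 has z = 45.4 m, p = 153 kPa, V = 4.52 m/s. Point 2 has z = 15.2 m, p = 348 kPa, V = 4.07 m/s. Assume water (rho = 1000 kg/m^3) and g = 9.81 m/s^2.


Total head at each section: H = z + p/(rho*g) + V^2/(2g).
H1 = 45.4 + 153*1000/(1000*9.81) + 4.52^2/(2*9.81)
   = 45.4 + 15.596 + 1.0413
   = 62.038 m.
H2 = 15.2 + 348*1000/(1000*9.81) + 4.07^2/(2*9.81)
   = 15.2 + 35.474 + 0.8443
   = 51.518 m.
h_L = H1 - H2 = 62.038 - 51.518 = 10.519 m.

10.519


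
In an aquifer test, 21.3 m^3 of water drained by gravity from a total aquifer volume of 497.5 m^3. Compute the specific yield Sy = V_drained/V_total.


Specific yield Sy = Volume drained / Total volume.
Sy = 21.3 / 497.5
   = 0.0428.

0.0428


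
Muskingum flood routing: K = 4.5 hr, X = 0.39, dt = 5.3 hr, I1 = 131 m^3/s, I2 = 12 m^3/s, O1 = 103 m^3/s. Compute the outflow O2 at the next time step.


Muskingum coefficients:
denom = 2*K*(1-X) + dt = 2*4.5*(1-0.39) + 5.3 = 10.79.
C0 = (dt - 2*K*X)/denom = (5.3 - 2*4.5*0.39)/10.79 = 0.1659.
C1 = (dt + 2*K*X)/denom = (5.3 + 2*4.5*0.39)/10.79 = 0.8165.
C2 = (2*K*(1-X) - dt)/denom = 0.0176.
O2 = C0*I2 + C1*I1 + C2*O1
   = 0.1659*12 + 0.8165*131 + 0.0176*103
   = 110.77 m^3/s.

110.77


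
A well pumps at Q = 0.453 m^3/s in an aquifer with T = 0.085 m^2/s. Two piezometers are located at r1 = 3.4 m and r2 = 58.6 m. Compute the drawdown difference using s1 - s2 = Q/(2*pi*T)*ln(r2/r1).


Thiem equation: s1 - s2 = Q/(2*pi*T) * ln(r2/r1).
ln(r2/r1) = ln(58.6/3.4) = 2.847.
Q/(2*pi*T) = 0.453 / (2*pi*0.085) = 0.453 / 0.5341 = 0.8482.
s1 - s2 = 0.8482 * 2.847 = 2.4148 m.

2.4148


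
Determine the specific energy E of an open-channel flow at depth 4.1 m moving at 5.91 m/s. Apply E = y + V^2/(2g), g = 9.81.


Specific energy E = y + V^2/(2g).
Velocity head = V^2/(2g) = 5.91^2 / (2*9.81) = 34.9281 / 19.62 = 1.7802 m.
E = 4.1 + 1.7802 = 5.8802 m.

5.8802


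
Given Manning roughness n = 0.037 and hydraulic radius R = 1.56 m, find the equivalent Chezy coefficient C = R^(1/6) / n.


The Chezy coefficient relates to Manning's n through C = R^(1/6) / n.
R^(1/6) = 1.56^(1/6) = 1.07693.
C = 1.07693 / 0.037 = 29.11 m^(1/2)/s.

29.11


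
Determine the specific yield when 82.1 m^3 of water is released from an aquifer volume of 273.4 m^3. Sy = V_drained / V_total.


Specific yield Sy = Volume drained / Total volume.
Sy = 82.1 / 273.4
   = 0.3003.

0.3003


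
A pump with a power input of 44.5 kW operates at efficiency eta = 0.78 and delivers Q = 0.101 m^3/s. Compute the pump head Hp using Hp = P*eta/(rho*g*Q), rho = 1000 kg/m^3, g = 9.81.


Pump head formula: Hp = P * eta / (rho * g * Q).
Numerator: P * eta = 44.5 * 1000 * 0.78 = 34710.0 W.
Denominator: rho * g * Q = 1000 * 9.81 * 0.101 = 990.81.
Hp = 34710.0 / 990.81 = 35.03 m.

35.03


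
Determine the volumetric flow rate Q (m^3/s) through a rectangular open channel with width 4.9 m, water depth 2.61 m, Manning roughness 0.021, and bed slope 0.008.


For a rectangular channel, the cross-sectional area A = b * y = 4.9 * 2.61 = 12.79 m^2.
The wetted perimeter P = b + 2y = 4.9 + 2*2.61 = 10.12 m.
Hydraulic radius R = A/P = 12.79/10.12 = 1.2637 m.
Velocity V = (1/n)*R^(2/3)*S^(1/2) = (1/0.021)*1.2637^(2/3)*0.008^(1/2) = 4.9785 m/s.
Discharge Q = A * V = 12.79 * 4.9785 = 63.67 m^3/s.

63.67


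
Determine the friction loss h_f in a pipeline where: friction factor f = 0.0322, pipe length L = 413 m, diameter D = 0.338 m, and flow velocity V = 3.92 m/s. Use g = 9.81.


Darcy-Weisbach equation: h_f = f * (L/D) * V^2/(2g).
f * L/D = 0.0322 * 413/0.338 = 39.345.
V^2/(2g) = 3.92^2 / (2*9.81) = 15.3664 / 19.62 = 0.7832 m.
h_f = 39.345 * 0.7832 = 30.815 m.

30.815


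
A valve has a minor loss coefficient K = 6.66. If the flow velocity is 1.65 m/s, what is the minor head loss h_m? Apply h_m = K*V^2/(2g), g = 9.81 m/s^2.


Minor loss formula: h_m = K * V^2/(2g).
V^2 = 1.65^2 = 2.7225.
V^2/(2g) = 2.7225 / 19.62 = 0.1388 m.
h_m = 6.66 * 0.1388 = 0.9242 m.

0.9242


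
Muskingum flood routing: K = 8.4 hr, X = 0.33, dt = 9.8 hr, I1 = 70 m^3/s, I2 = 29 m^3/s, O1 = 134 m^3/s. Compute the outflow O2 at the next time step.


Muskingum coefficients:
denom = 2*K*(1-X) + dt = 2*8.4*(1-0.33) + 9.8 = 21.056.
C0 = (dt - 2*K*X)/denom = (9.8 - 2*8.4*0.33)/21.056 = 0.2021.
C1 = (dt + 2*K*X)/denom = (9.8 + 2*8.4*0.33)/21.056 = 0.7287.
C2 = (2*K*(1-X) - dt)/denom = 0.0691.
O2 = C0*I2 + C1*I1 + C2*O1
   = 0.2021*29 + 0.7287*70 + 0.0691*134
   = 66.14 m^3/s.

66.14


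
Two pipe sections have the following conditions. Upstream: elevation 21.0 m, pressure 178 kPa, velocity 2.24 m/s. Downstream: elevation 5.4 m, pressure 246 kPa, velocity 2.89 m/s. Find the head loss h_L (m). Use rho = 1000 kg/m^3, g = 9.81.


Total head at each section: H = z + p/(rho*g) + V^2/(2g).
H1 = 21.0 + 178*1000/(1000*9.81) + 2.24^2/(2*9.81)
   = 21.0 + 18.145 + 0.2557
   = 39.4 m.
H2 = 5.4 + 246*1000/(1000*9.81) + 2.89^2/(2*9.81)
   = 5.4 + 25.076 + 0.4257
   = 30.902 m.
h_L = H1 - H2 = 39.4 - 30.902 = 8.498 m.

8.498


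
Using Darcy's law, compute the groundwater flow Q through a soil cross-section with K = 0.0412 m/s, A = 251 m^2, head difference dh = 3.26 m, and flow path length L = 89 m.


Darcy's law: Q = K * A * i, where i = dh/L.
Hydraulic gradient i = 3.26 / 89 = 0.036629.
Q = 0.0412 * 251 * 0.036629
  = 0.3788 m^3/s.

0.3788


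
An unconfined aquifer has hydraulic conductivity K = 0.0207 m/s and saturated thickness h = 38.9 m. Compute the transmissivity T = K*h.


Transmissivity is defined as T = K * h.
T = 0.0207 * 38.9
  = 0.8052 m^2/s.

0.8052


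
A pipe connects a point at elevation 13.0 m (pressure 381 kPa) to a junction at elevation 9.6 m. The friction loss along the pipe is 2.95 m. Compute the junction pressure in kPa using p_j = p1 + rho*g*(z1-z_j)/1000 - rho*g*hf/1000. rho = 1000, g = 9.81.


Junction pressure: p_j = p1 + rho*g*(z1 - z_j)/1000 - rho*g*hf/1000.
Elevation term = 1000*9.81*(13.0 - 9.6)/1000 = 33.354 kPa.
Friction term = 1000*9.81*2.95/1000 = 28.939 kPa.
p_j = 381 + 33.354 - 28.939 = 385.41 kPa.

385.41


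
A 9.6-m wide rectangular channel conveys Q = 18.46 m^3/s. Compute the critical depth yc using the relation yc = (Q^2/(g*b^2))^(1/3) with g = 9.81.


Using yc = (Q^2 / (g * b^2))^(1/3):
Q^2 = 18.46^2 = 340.77.
g * b^2 = 9.81 * 9.6^2 = 9.81 * 92.16 = 904.09.
Q^2 / (g*b^2) = 340.77 / 904.09 = 0.3769.
yc = 0.3769^(1/3) = 0.7224 m.

0.7224


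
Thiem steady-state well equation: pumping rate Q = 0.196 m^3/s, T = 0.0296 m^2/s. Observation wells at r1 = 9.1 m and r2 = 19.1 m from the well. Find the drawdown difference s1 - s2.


Thiem equation: s1 - s2 = Q/(2*pi*T) * ln(r2/r1).
ln(r2/r1) = ln(19.1/9.1) = 0.7414.
Q/(2*pi*T) = 0.196 / (2*pi*0.0296) = 0.196 / 0.186 = 1.0539.
s1 - s2 = 1.0539 * 0.7414 = 0.7813 m.

0.7813


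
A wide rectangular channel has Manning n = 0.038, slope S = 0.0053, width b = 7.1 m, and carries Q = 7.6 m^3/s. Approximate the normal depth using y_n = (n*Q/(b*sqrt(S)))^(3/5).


We use the wide-channel approximation y_n = (n*Q/(b*sqrt(S)))^(3/5).
sqrt(S) = sqrt(0.0053) = 0.072801.
Numerator: n*Q = 0.038 * 7.6 = 0.2888.
Denominator: b*sqrt(S) = 7.1 * 0.072801 = 0.516887.
arg = 0.5587.
y_n = 0.5587^(3/5) = 0.7052 m.

0.7052


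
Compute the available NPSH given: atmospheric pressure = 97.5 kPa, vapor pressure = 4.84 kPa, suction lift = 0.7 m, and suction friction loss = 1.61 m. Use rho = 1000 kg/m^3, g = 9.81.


NPSHa = p_atm/(rho*g) - z_s - hf_s - p_vap/(rho*g).
p_atm/(rho*g) = 97.5*1000 / (1000*9.81) = 9.939 m.
p_vap/(rho*g) = 4.84*1000 / (1000*9.81) = 0.493 m.
NPSHa = 9.939 - 0.7 - 1.61 - 0.493
      = 7.14 m.

7.14


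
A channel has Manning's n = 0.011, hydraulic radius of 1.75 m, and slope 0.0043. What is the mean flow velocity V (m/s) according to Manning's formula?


Manning's equation gives V = (1/n) * R^(2/3) * S^(1/2).
First, compute R^(2/3) = 1.75^(2/3) = 1.4522.
Next, S^(1/2) = 0.0043^(1/2) = 0.065574.
Then 1/n = 1/0.011 = 90.91.
V = 90.91 * 1.4522 * 0.065574 = 8.657 m/s.

8.657


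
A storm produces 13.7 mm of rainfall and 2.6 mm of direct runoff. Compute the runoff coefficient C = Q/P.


The runoff coefficient C = runoff depth / rainfall depth.
C = 2.6 / 13.7
  = 0.1898.

0.1898


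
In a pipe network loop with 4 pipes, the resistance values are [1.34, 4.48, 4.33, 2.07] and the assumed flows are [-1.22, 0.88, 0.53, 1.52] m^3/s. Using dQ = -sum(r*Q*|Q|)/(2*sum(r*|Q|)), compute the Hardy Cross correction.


Numerator terms (r*Q*|Q|): 1.34*-1.22*|-1.22| = -1.9945; 4.48*0.88*|0.88| = 3.4693; 4.33*0.53*|0.53| = 1.2163; 2.07*1.52*|1.52| = 4.7825.
Sum of numerator = 7.4737.
Denominator terms (r*|Q|): 1.34*|-1.22| = 1.6348; 4.48*|0.88| = 3.9424; 4.33*|0.53| = 2.2949; 2.07*|1.52| = 3.1464.
2 * sum of denominator = 2 * 11.0185 = 22.037.
dQ = -7.4737 / 22.037 = -0.3391 m^3/s.

-0.3391


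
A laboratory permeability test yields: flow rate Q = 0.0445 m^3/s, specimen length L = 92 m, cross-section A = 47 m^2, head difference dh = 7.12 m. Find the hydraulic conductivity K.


From K = Q*L / (A*dh):
Numerator: Q*L = 0.0445 * 92 = 4.094.
Denominator: A*dh = 47 * 7.12 = 334.64.
K = 4.094 / 334.64 = 0.012234 m/s.

0.012234


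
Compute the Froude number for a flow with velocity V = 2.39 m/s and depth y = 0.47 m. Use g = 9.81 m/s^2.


The Froude number is defined as Fr = V / sqrt(g*y).
g*y = 9.81 * 0.47 = 4.6107.
sqrt(g*y) = sqrt(4.6107) = 2.1473.
Fr = 2.39 / 2.1473 = 1.113.

1.113


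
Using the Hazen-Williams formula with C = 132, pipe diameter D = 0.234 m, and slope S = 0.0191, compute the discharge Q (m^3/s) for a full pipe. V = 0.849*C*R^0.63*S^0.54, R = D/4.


For a full circular pipe, R = D/4 = 0.234/4 = 0.0585 m.
V = 0.849 * 132 * 0.0585^0.63 * 0.0191^0.54
  = 0.849 * 132 * 0.167228 * 0.117966
  = 2.2108 m/s.
Pipe area A = pi*D^2/4 = pi*0.234^2/4 = 0.043 m^2.
Q = A * V = 0.043 * 2.2108 = 0.0951 m^3/s.

0.0951


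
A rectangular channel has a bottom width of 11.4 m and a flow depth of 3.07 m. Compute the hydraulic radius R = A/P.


For a rectangular section:
Flow area A = b * y = 11.4 * 3.07 = 35.0 m^2.
Wetted perimeter P = b + 2y = 11.4 + 2*3.07 = 17.54 m.
Hydraulic radius R = A/P = 35.0 / 17.54 = 1.9953 m.

1.9953


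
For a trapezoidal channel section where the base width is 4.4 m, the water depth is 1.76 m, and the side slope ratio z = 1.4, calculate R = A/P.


For a trapezoidal section with side slope z:
A = (b + z*y)*y = (4.4 + 1.4*1.76)*1.76 = 12.081 m^2.
P = b + 2*y*sqrt(1 + z^2) = 4.4 + 2*1.76*sqrt(1 + 1.4^2) = 10.456 m.
R = A/P = 12.081 / 10.456 = 1.1554 m.

1.1554


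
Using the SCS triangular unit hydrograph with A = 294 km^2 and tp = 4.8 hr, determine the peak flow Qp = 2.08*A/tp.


SCS formula: Qp = 2.08 * A / tp.
Qp = 2.08 * 294 / 4.8
   = 611.52 / 4.8
   = 127.4 m^3/s per cm.

127.4


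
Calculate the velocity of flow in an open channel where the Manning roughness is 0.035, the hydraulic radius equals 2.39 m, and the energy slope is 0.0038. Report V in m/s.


Manning's equation gives V = (1/n) * R^(2/3) * S^(1/2).
First, compute R^(2/3) = 2.39^(2/3) = 1.7876.
Next, S^(1/2) = 0.0038^(1/2) = 0.061644.
Then 1/n = 1/0.035 = 28.57.
V = 28.57 * 1.7876 * 0.061644 = 3.1484 m/s.

3.1484


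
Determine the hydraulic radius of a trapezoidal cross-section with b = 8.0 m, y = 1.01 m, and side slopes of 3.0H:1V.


For a trapezoidal section with side slope z:
A = (b + z*y)*y = (8.0 + 3.0*1.01)*1.01 = 11.14 m^2.
P = b + 2*y*sqrt(1 + z^2) = 8.0 + 2*1.01*sqrt(1 + 3.0^2) = 14.388 m.
R = A/P = 11.14 / 14.388 = 0.7743 m.

0.7743


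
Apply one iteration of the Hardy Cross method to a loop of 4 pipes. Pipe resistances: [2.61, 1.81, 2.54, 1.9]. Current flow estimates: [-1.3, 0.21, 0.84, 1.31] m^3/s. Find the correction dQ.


Numerator terms (r*Q*|Q|): 2.61*-1.3*|-1.3| = -4.4109; 1.81*0.21*|0.21| = 0.0798; 2.54*0.84*|0.84| = 1.7922; 1.9*1.31*|1.31| = 3.2606.
Sum of numerator = 0.7217.
Denominator terms (r*|Q|): 2.61*|-1.3| = 3.393; 1.81*|0.21| = 0.3801; 2.54*|0.84| = 2.1336; 1.9*|1.31| = 2.489.
2 * sum of denominator = 2 * 8.3957 = 16.7914.
dQ = -0.7217 / 16.7914 = -0.043 m^3/s.

-0.043
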